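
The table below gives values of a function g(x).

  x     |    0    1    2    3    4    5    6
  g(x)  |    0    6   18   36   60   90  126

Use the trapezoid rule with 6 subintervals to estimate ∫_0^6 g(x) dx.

Δx = 1.
T_6 = (1/2)·[0 + 2·6 + 2·18 + 2·36 + 2·60 + 2·90 + 126] = 273.

273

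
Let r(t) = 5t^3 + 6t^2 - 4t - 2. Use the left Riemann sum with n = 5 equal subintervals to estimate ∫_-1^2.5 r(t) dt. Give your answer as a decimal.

Δt = (2.5 − (-1))/5 = 0.7.
Left endpoints: -1, -0.3, 0.4, 1.1, 1.8.
r(-1) = 3, r(-0.3) = -0.395, r(0.4) = -2.32, r(1.1) = 7.515, r(1.8) = 39.4.
Sum = Δt · [r(-1) + r(-0.3) + r(0.4) + r(1.1) + r(1.8)].
Sum = 33.04.

33.04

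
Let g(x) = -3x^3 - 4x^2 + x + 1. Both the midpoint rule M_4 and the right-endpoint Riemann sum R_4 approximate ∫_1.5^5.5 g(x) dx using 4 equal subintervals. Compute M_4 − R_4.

M_4 = -870.
R_4 = -1204.
M_4 − R_4 = 334.

334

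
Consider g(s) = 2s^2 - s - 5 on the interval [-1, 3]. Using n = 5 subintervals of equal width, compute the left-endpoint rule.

Δs = (3 − (-1))/5 = 0.8.
Left endpoints: -1, -0.2, 0.6, 1.4, 2.2.
g(-1) = -2, g(-0.2) = -4.72, g(0.6) = -4.88, g(1.4) = -2.48, g(2.2) = 2.48.
Sum = Δs · [g(-1) + g(-0.2) + g(0.6) + g(1.4) + g(2.2)].
Sum = -9.28.

-9.28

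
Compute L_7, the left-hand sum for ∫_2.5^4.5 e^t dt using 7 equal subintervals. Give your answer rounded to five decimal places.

Δt = (4.5 − 2.5)/7 = 2/7.
Left endpoints: 2.5, 39/14, 43/14, 47/14, 51/14, 55/14, 59/14.
f(2.5) ≈ 12.18249, f(39/14) ≈ 16.21139, f(43/14) ≈ 21.57270, f(47/14) ≈ 28.70705, f(51/14) ≈ 38.20083, f(55/14) ≈ 50.83431, f(59/14) ≈ 67.64583.
Sum = Δt · [f(2.5) + f(39/14) + f(43/14) + ...].
Sum ≈ 67.24417.

67.24417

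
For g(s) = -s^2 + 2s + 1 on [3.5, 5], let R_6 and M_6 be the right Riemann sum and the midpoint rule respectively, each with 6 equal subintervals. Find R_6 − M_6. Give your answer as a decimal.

-1.2421875

R_6 = -14.359375.
M_6 = -13.1171875.
R_6 − M_6 = -1.2421875.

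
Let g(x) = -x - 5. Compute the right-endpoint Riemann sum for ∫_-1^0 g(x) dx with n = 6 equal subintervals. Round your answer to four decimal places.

Δx = (0 − (-1))/6 = 1/6.
Right endpoints: -5/6, -2/3, -0.5, -1/3, -1/6, 0.
g(-5/6) = -25/6, g(-2/3) = -13/3, g(-0.5) = -4.5, g(-1/3) = -14/3, g(-1/6) = -29/6, g(0) = -5.
Sum = Δx · [g(-5/6) + g(-2/3) + g(-0.5) + ...].
Sum ≈ -4.5833.

-4.5833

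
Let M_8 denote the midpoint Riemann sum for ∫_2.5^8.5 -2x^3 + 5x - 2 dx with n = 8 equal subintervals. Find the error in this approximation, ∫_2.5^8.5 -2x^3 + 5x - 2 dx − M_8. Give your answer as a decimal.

Exact integral: ∫_2.5^8.5 f(x) dx = -2437.5.
M_8 = -2428.21875.
Error = -2437.5 − (-2428.21875) = -9.28125.

-9.28125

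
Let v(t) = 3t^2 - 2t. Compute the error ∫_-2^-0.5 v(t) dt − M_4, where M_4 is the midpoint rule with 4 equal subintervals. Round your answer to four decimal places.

Exact integral: ∫_-2^-0.5 v(t) dt = 11.625.
M_4 ≈ 11.572266.
Error ≈ 11.625 − 11.572266 ≈ 0.0527.

0.0527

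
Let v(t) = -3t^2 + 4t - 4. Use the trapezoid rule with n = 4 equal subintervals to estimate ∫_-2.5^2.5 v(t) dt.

Δt = (2.5 − (-2.5))/4 = 1.25.
v(-2.5) = -32.75, v(-1.25) = -13.6875, v(0) = -4, v(1.25) = -3.6875, v(2.5) = -12.75.
T_4 = (Δt/2)·[v(t_0) + 2v(t_1) + 2v(t_2) + 2v(t_3) + v(t_4)].
Sum = -55.15625.

-55.15625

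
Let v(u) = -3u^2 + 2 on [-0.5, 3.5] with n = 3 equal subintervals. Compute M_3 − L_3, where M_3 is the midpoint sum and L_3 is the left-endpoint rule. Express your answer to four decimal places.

-18.6667

M_3 ≈ -33.222222.
L_3 ≈ -14.555556.
M_3 − L_3 ≈ -18.6667.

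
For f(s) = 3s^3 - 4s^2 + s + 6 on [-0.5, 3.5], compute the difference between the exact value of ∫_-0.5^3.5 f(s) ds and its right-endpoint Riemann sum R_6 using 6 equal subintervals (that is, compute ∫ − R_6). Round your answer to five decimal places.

Exact integral: ∫_-0.5^3.5 f(s) ds ≈ 85.1666667.
R_6 ≈ 116.3148148.
Error ≈ 85.1666667 − 116.3148148 ≈ -31.14815.

-31.14815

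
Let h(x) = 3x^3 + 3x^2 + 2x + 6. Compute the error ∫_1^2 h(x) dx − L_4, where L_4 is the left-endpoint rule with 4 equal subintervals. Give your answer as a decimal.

Exact integral: ∫_1^2 h(x) dx = 27.25.
L_4 = 23.421875.
Error = 27.25 − 23.421875 = 3.828125.

3.828125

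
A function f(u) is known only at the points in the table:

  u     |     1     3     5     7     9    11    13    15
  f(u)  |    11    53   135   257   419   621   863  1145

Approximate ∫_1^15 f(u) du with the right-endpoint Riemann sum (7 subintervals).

Δu = 2.
Sum = 2·[53 + 135 + 257 + 419 + 621 + 863 + 1145] = 6986.

6986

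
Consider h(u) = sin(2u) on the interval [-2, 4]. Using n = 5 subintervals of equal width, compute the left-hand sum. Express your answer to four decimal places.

-0.2581

Δu = (4 − (-2))/5 = 1.2.
Left endpoints: -2, -0.8, 0.4, 1.6, 2.8.
h(-2) ≈ 0.7568, h(-0.8) ≈ -0.9996, h(0.4) ≈ 0.7174, h(1.6) ≈ -0.0584, h(2.8) ≈ -0.6313.
Sum = Δu · [h(-2) + h(-0.8) + h(0.4) + h(1.6) + h(2.8)].
Sum ≈ -0.2581.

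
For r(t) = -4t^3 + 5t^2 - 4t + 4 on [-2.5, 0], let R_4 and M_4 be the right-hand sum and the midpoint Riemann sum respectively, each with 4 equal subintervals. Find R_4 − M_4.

-27.5390625

R_4 = 58.4375.
M_4 = 85.9765625.
R_4 − M_4 = -27.5390625.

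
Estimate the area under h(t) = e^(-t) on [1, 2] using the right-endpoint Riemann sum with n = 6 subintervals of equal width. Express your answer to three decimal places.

0.214

Δt = (2 − 1)/6 = 1/6.
Right endpoints: 7/6, 4/3, 1.5, 5/3, 11/6, 2.
h(7/6) ≈ 0.311, h(4/3) ≈ 0.264, h(1.5) ≈ 0.223, h(5/3) ≈ 0.189, h(11/6) ≈ 0.160, h(2) ≈ 0.135.
Sum = Δt · [h(7/6) + h(4/3) + h(1.5) + ...].
Sum ≈ 0.214.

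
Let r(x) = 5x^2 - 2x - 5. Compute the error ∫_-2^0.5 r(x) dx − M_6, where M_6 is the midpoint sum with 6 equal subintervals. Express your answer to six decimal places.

Exact integral: ∫_-2^0.5 r(x) dx ≈ 4.79166667.
M_6 ≈ 4.61082176.
Error ≈ 4.79166667 − 4.61082176 ≈ 0.180845.

0.180845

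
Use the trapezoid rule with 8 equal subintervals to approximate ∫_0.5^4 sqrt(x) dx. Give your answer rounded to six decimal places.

5.090435

Δx = (4 − 0.5)/8 = 0.4375.
f(0.5) ≈ 0.707107, f(0.9375) ≈ 0.968246, f(1.375) ≈ 1.172604, f(1.8125) ≈ 1.346291, f(2.25) ≈ 1.500000, f(2.6875) ≈ 1.639360, f(3.125) ≈ 1.767767, f(3.5625) ≈ 1.887459, f(4) ≈ 2.000000.
T_8 = (Δx/2)·[f(x_0) + 2f(x_1) + ... + 2f(x_{7}) + f(x_8)].
Sum ≈ 5.090435.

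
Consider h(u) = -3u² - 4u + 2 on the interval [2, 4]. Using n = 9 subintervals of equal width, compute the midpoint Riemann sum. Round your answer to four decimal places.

-75.9753

Δu = (4 − 2)/9 = 2/9.
Midpoints: 19/9, 7/3, 23/9, 25/9, 3, 29/9, 31/9, 11/3, 35/9.
h(19/9) = -535/27, h(7/3) = -71/3, h(23/9) = -751/27, h(25/9) = -871/27, h(3) = -37, h(29/9) = -1135/27, h(31/9) = -1279/27, h(11/3) = -53, h(35/9) = -1591/27.
Sum = Δu · [h(19/9) + h(7/3) + h(23/9) + ...].
Sum ≈ -75.9753.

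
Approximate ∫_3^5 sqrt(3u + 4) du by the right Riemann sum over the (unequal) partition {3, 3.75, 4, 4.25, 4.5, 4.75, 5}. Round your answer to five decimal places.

8.15556

Subinterval widths: 0.75, 0.25, 0.25, 0.25, 0.25, 0.25.
Right endpoints: 3.75, 4, 4.25, 4.5, 4.75, 5.
f(3.75) ≈ 3.90512, f(4) ≈ 4.00000, f(4.25) ≈ 4.09268, f(4.5) ≈ 4.18330, f(4.75) ≈ 4.27200, f(5) ≈ 4.35890.
Sum = Σ Δu_i · f(u_i).
Sum ≈ 8.15556.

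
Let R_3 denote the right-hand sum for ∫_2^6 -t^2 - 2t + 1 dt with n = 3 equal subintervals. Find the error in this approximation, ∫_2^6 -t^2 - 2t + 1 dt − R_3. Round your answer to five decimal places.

Exact integral: ∫_2^6 f(t) dt ≈ -97.3333333.
R_3 ≈ -125.1851852.
Error ≈ -97.3333333 − (-125.1851852) ≈ 27.85185.

27.85185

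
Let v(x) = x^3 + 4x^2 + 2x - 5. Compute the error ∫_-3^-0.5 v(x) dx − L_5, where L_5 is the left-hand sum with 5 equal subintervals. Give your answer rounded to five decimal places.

-0.65104

Exact integral: ∫_-3^-0.5 v(x) dx ≈ -5.6510417.
L_5 = -5.
Error ≈ -5.6510417 − (-5) ≈ -0.65104.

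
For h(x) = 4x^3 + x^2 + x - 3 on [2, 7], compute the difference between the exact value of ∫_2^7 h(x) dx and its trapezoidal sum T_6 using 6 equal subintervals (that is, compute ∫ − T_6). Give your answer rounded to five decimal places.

-31.82870

Exact integral: ∫_2^7 h(x) dx ≈ 2504.1666667.
T_6 ≈ 2535.9953704.
Error ≈ 2504.1666667 − 2535.9953704 ≈ -31.82870.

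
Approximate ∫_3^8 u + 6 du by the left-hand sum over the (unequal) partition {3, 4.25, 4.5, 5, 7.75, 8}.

Subinterval widths: 1.25, 0.25, 0.5, 2.75, 0.25.
Left endpoints: 3, 4.25, 4.5, 5, 7.75.
f(3) = 9, f(4.25) = 10.25, f(4.5) = 10.5, f(5) = 11, f(7.75) = 13.75.
Sum = Σ Δu_i · f(u_i).
Sum = 52.75.

52.75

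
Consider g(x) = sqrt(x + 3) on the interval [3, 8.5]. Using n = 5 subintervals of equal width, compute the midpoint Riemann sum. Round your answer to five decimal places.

Δx = (8.5 − 3)/5 = 1.1.
Midpoints: 3.55, 4.65, 5.75, 6.85, 7.95.
g(3.55) ≈ 2.55930, g(4.65) ≈ 2.76586, g(5.75) ≈ 2.95804, g(6.85) ≈ 3.13847, g(7.95) ≈ 3.30908.
Sum = Δx · [g(3.55) + g(4.65) + g(5.75) + g(6.85) + g(7.95)].
Sum ≈ 16.20382.

16.20382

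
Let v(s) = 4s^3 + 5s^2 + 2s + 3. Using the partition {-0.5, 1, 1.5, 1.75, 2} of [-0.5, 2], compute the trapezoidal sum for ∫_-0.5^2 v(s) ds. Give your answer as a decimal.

Subinterval widths: 1.5, 0.5, 0.25, 0.25.
v(-0.5) = 2.75, v(1) = 14, v(1.5) = 30.75, v(1.75) = 43.25, v(2) = 59.
On each subinterval the trapezoid contributes (Δs_i/2)·[v(s_{i-1}) + v(s_i)].
Sum = 45.78125.

45.78125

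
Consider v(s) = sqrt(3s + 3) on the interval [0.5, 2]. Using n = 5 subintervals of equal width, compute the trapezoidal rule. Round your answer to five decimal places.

Δs = (2 − 0.5)/5 = 0.3.
v(0.5) ≈ 2.12132, v(0.8) ≈ 2.32379, v(1.1) ≈ 2.50998, v(1.4) ≈ 2.68328, v(1.7) ≈ 2.84605, v(2) ≈ 3.00000.
T_5 = (Δs/2)·[v(s_0) + 2v(s_1) + ... + 2v(s_{4}) + v(s_5)].
Sum ≈ 3.87713.

3.87713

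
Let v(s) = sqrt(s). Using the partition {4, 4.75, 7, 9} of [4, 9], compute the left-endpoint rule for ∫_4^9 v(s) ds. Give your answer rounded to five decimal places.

Subinterval widths: 0.75, 2.25, 2.
Left endpoints: 4, 4.75, 7.
v(4) ≈ 2.00000, v(4.75) ≈ 2.17945, v(7) ≈ 2.64575.
Sum = Σ Δs_i · v(s_i).
Sum ≈ 11.69526.

11.69526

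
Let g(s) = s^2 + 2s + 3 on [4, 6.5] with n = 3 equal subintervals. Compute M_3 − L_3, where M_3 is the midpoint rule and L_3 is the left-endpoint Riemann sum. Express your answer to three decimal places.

12.587

M_3 ≈ 103.81366.
L_3 ≈ 91.22685.
M_3 − L_3 ≈ 12.587.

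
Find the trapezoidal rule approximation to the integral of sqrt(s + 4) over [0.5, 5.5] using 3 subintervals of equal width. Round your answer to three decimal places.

13.140

Δs = (5.5 − 0.5)/3 = 5/3.
f(0.5) ≈ 2.121, f(13/6) ≈ 2.483, f(23/6) ≈ 2.799, f(5.5) ≈ 3.082.
T_3 = (Δs/2)·[f(s_0) + 2f(s_1) + 2f(s_2) + f(s_3)].
Sum ≈ 13.140.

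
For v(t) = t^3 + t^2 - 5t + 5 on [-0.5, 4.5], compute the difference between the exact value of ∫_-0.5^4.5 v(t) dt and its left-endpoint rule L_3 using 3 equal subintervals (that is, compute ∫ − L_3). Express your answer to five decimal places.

Exact integral: ∫_-0.5^4.5 v(t) dt ≈ 107.9166667.
L_3 ≈ 52.2453704.
Error ≈ 107.9166667 − 52.2453704 ≈ 55.67130.

55.67130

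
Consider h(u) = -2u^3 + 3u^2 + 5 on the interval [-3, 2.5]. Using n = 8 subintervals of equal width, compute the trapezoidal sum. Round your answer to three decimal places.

Δu = (2.5 − (-3))/8 = 0.6875.
h(-3) = 86, h(-2.3125) = 93749/2048, h(-1.625) = 21.50390625, h(-0.9375) = 19015/2048, h(-0.25) = 5.21875, h(0.4375) = 11073/2048, h(1.125) = 5.94921875, h(1.8125) = 6035/2048, h(2.5) = -7.5.
T_8 = (Δu/2)·[h(u_0) + 2h(u_1) + ... + 2h(u_{7}) + h(u_8)].
Sum ≈ 93.043.

93.043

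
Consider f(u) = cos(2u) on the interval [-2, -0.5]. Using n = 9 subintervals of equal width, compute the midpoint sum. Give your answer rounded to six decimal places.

-0.802848

Δu = (-0.5 − (-2))/9 = 1/6.
Midpoints: -23/12, -1.75, -19/12, -17/12, -1.25, -13/12, -11/12, -0.75, -7/12.
f(-23/12) ≈ -0.770137, f(-1.75) ≈ -0.936457, f(-19/12) ≈ -0.999686, f(-17/12) ≈ -0.952863, f(-1.25) ≈ -0.801144, f(-13/12) ≈ -0.561229, f(-11/12) ≈ -0.259531, f(-0.75) ≈ 0.070737, f(-7/12) ≈ 0.393219.
Sum = Δu · [f(-23/12) + f(-1.75) + f(-19/12) + ...].
Sum ≈ -0.802848.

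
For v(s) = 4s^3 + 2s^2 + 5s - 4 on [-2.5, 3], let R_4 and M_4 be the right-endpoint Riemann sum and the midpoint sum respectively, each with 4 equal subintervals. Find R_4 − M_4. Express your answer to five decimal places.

152.90430

R_4 = 203.80078125.
M_4 ≈ 50.8964844.
R_4 − M_4 ≈ 152.90430.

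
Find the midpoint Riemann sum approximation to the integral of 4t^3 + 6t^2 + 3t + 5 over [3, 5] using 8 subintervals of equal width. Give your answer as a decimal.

773.4375

Δt = (5 − 3)/8 = 0.25.
Midpoints: 3.125, 3.375, 3.625, 3.875, 4.125, 4.375, 4.625, 4.875.
f(3.125) = 195.0390625, f(3.375) = 237.2421875, f(3.625) = 285.2578125, f(3.875) = 339.4609375, f(4.125) = 400.2265625, f(4.375) = 467.9296875, f(4.625) = 542.9453125, f(4.875) = 625.6484375.
Sum = Δt · [f(3.125) + f(3.375) + f(3.625) + ...].
Sum = 773.4375.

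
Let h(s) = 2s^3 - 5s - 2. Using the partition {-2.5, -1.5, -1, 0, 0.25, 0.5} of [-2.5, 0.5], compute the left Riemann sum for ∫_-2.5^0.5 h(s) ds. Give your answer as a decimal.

Subinterval widths: 1, 0.5, 1, 0.25, 0.25.
Left endpoints: -2.5, -1.5, -1, 0, 0.25.
h(-2.5) = -20.75, h(-1.5) = -1.25, h(-1) = 1, h(0) = -2, h(0.25) = -3.21875.
Sum = Σ Δs_i · h(s_i).
Sum = -21.6796875.

-21.6796875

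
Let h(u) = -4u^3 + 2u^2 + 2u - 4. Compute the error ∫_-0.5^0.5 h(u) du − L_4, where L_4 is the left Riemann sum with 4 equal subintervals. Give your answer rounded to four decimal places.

0.1042

Exact integral: ∫_-0.5^0.5 h(u) du ≈ -3.833333.
L_4 = -3.9375.
Error ≈ -3.833333 − (-3.9375) ≈ 0.1042.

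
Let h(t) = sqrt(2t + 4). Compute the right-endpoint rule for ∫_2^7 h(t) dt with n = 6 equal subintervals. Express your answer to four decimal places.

18.4958

Δt = (7 − 2)/6 = 5/6.
Right endpoints: 17/6, 11/3, 4.5, 16/3, 37/6, 7.
h(17/6) ≈ 3.1091, h(11/3) ≈ 3.3665, h(4.5) ≈ 3.6056, h(16/3) ≈ 3.8297, h(37/6) ≈ 4.0415, h(7) ≈ 4.2426.
Sum = Δt · [h(17/6) + h(11/3) + h(4.5) + ...].
Sum ≈ 18.4958.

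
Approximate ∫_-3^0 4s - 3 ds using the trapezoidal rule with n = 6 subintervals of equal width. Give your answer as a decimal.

-27

Δs = (0 − (-3))/6 = 0.5.
f(-3) = -15, f(-2.5) = -13, f(-2) = -11, f(-1.5) = -9, f(-1) = -7, f(-0.5) = -5, f(0) = -3.
T_6 = (Δs/2)·[f(s_0) + 2f(s_1) + ... + 2f(s_{5}) + f(s_6)].
Sum = -27.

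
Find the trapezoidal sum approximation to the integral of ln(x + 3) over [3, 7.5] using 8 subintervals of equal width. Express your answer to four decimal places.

Δx = (7.5 − 3)/8 = 0.5625.
f(3) ≈ 1.7918, f(3.5625) ≈ 1.8814, f(4.125) ≈ 1.9636, f(4.6875) ≈ 2.0396, f(5.25) ≈ 2.1102, f(5.8125) ≈ 2.1762, f(6.375) ≈ 2.2380, f(6.9375) ≈ 2.2963, f(7.5) ≈ 2.3514.
T_8 = (Δx/2)·[f(x_0) + 2f(x_1) + ... + 2f(x_{7}) + f(x_8)].
Sum ≈ 9.4370.

9.4370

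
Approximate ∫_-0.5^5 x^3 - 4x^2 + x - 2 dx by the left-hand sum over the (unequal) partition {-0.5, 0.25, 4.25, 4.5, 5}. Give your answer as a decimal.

-2.65234375

Subinterval widths: 0.75, 4, 0.25, 0.5.
Left endpoints: -0.5, 0.25, 4.25, 4.5.
f(-0.5) = -3.625, f(0.25) = -1.984375, f(4.25) = 6.765625, f(4.5) = 12.625.
Sum = Σ Δx_i · f(x_i).
Sum = -2.65234375.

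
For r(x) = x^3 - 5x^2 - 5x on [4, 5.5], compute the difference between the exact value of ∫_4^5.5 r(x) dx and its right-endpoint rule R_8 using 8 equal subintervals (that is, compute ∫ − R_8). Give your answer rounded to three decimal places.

Exact integral: ∫_4^5.5 r(x) dx = -41.484375.
R_8 ≈ -39.18823.
Error ≈ -41.484375 − (-39.18823) ≈ -2.296.

-2.296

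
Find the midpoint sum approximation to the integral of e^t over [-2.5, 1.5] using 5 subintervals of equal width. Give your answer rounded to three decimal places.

4.284

Δt = (1.5 − (-2.5))/5 = 0.8.
Midpoints: -2.1, -1.3, -0.5, 0.3, 1.1.
f(-2.1) ≈ 0.122, f(-1.3) ≈ 0.273, f(-0.5) ≈ 0.607, f(0.3) ≈ 1.350, f(1.1) ≈ 3.004.
Sum = Δt · [f(-2.1) + f(-1.3) + f(-0.5) + f(0.3) + f(1.1)].
Sum ≈ 4.284.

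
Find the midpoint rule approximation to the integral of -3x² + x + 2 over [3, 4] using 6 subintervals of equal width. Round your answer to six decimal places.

Δx = (4 − 3)/6 = 1/6.
Midpoints: 37/12, 3.25, 41/12, 43/12, 3.75, 47/12.
f(37/12) = -23.4375, f(3.25) = -26.4375, f(41/12) = -1421/48, f(43/12) = -32.9375, f(3.75) = -36.4375, f(47/12) = -1925/48.
Sum = Δx · [f(37/12) + f(3.25) + f(41/12) + ...].
Sum ≈ -31.493056.

-31.493056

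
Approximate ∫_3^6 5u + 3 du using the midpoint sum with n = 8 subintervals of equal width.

Δu = (6 − 3)/8 = 0.375.
Midpoints: 3.1875, 3.5625, 3.9375, 4.3125, 4.6875, 5.0625, 5.4375, 5.8125.
f(3.1875) = 18.9375, f(3.5625) = 20.8125, f(3.9375) = 22.6875, f(4.3125) = 24.5625, f(4.6875) = 26.4375, f(5.0625) = 28.3125, f(5.4375) = 30.1875, f(5.8125) = 32.0625.
Sum = Δu · [f(3.1875) + f(3.5625) + f(3.9375) + ...].
Sum = 76.5.

76.5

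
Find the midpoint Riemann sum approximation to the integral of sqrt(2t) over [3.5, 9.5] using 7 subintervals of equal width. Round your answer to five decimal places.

21.43747

Δt = (9.5 − 3.5)/7 = 6/7.
Midpoints: 55/14, 67/14, 79/14, 6.5, 103/14, 115/14, 127/14.
f(55/14) ≈ 2.80306, f(67/14) ≈ 3.09377, f(79/14) ≈ 3.35942, f(6.5) ≈ 3.60555, f(103/14) ≈ 3.83592, f(115/14) ≈ 4.05322, f(127/14) ≈ 4.25944.
Sum = Δt · [f(55/14) + f(67/14) + f(79/14) + ...].
Sum ≈ 21.43747.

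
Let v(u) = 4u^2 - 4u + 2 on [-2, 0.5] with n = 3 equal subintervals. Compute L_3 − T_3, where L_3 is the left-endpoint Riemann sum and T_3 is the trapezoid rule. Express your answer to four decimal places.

10.4167

L_3 ≈ 34.907407.
T_3 ≈ 24.490741.
L_3 − T_3 ≈ 10.4167.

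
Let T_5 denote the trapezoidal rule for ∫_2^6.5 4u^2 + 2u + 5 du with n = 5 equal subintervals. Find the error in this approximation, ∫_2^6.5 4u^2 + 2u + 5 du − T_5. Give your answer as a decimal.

Exact integral: ∫_2^6.5 f(u) du = 416.25.
T_5 = 418.68.
Error = 416.25 − 418.68 = -2.43.

-2.43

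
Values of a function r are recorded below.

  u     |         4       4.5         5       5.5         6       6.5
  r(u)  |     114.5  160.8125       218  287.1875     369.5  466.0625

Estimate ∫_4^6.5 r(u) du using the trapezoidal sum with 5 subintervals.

Δu = 0.5.
T_5 = (0.5/2)·[114.5 + 2·160.8125 + 2·218 + 2·287.1875 + 2·369.5 + 466.0625] = 662.890625.

662.890625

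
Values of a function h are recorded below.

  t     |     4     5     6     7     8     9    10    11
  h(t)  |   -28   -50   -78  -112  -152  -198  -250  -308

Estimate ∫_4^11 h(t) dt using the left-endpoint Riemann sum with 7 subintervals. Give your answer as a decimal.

-868

Δt = 1.
Sum = 1·[(-28) + (-50) + (-78) + (-112) + (-152) + (-198) + (-250)] = -868.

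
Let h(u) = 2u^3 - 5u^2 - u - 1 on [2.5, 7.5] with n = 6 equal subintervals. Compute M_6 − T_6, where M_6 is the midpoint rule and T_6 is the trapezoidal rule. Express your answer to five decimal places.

M_6 ≈ 848.1828704.
T_6 ≈ 869.8842593.
M_6 − T_6 ≈ -21.70139.

-21.70139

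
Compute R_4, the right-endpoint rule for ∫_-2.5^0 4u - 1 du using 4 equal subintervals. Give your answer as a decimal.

-11.875

Δu = (0 − (-2.5))/4 = 0.625.
Right endpoints: -1.875, -1.25, -0.625, 0.
f(-1.875) = -8.5, f(-1.25) = -6, f(-0.625) = -3.5, f(0) = -1.
Sum = Δu · [f(-1.875) + f(-1.25) + f(-0.625) + f(0)].
Sum = -11.875.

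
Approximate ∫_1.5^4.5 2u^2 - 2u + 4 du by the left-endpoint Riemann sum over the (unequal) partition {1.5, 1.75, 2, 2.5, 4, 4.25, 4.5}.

Subinterval widths: 0.25, 0.25, 0.5, 1.5, 0.25, 0.25.
Left endpoints: 1.5, 1.75, 2, 2.5, 4, 4.25.
f(1.5) = 5.5, f(1.75) = 6.625, f(2) = 8, f(2.5) = 11.5, f(4) = 28, f(4.25) = 31.625.
Sum = Σ Δu_i · f(u_i).
Sum = 39.1875.

39.1875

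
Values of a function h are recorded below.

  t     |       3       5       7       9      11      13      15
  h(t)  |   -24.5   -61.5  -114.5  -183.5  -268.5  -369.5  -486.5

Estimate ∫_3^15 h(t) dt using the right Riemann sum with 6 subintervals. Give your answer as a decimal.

Δt = 2.
Sum = 2·[(-61.5) + (-114.5) + (-183.5) + (-268.5) + (-369.5) + (-486.5)] = -2968.

-2968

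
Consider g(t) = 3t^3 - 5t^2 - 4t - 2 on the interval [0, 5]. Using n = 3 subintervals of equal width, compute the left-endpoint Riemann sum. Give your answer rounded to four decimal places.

Δt = (5 − 0)/3 = 5/3.
Left endpoints: 0, 5/3, 10/3.
g(0) = -2, g(5/3) = -26/3, g(10/3) = 362/9.
Sum = Δt · [g(0) + g(5/3) + g(10/3)].
Sum ≈ 49.2593.

49.2593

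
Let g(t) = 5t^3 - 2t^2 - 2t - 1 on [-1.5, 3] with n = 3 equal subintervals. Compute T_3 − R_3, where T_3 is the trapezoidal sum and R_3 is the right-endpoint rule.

T_3 = 79.03125.
R_3 = 176.0625.
T_3 − R_3 = -97.03125.

-97.03125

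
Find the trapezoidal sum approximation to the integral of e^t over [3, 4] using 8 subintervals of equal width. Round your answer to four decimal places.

34.5575

Δt = (4 − 3)/8 = 0.125.
f(3) ≈ 20.0855, f(3.125) ≈ 22.7599, f(3.25) ≈ 25.7903, f(3.375) ≈ 29.2243, f(3.5) ≈ 33.1155, f(3.625) ≈ 37.5247, f(3.75) ≈ 42.5211, f(3.875) ≈ 48.1827, f(4) ≈ 54.5982.
T_8 = (Δt/2)·[f(t_0) + 2f(t_1) + ... + 2f(t_{7}) + f(t_8)].
Sum ≈ 34.5575.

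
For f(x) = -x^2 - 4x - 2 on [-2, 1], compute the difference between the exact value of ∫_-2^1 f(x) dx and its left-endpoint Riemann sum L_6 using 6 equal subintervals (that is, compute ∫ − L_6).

-2.125

Exact integral: ∫_-2^1 f(x) dx = -3.
L_6 = -0.875.
Error = -3 − (-0.875) = -2.125.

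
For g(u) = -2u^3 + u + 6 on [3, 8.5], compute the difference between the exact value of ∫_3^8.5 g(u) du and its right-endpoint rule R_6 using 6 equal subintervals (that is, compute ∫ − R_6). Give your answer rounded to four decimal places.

562.2509

Exact integral: ∫_3^8.5 g(u) du = -2504.90625.
R_6 ≈ -3067.157118.
Error ≈ -2504.90625 − (-3067.157118) ≈ 562.2509.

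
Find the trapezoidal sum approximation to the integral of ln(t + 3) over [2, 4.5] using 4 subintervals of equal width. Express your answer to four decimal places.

4.5624

Δt = (4.5 − 2)/4 = 0.625.
f(2) ≈ 1.6094, f(2.625) ≈ 1.7272, f(3.25) ≈ 1.8326, f(3.875) ≈ 1.9279, f(4.5) ≈ 2.0149.
T_4 = (Δt/2)·[f(t_0) + 2f(t_1) + 2f(t_2) + 2f(t_3) + f(t_4)].
Sum ≈ 4.5624.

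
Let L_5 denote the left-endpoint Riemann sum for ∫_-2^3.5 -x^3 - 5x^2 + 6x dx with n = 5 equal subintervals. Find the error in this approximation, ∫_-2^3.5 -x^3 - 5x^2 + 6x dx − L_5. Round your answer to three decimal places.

Exact integral: ∫_-2^3.5 f(x) dx ≈ -93.55729.
L_5 = -69.08.
Error ≈ -93.55729 − (-69.08) ≈ -24.477.

-24.477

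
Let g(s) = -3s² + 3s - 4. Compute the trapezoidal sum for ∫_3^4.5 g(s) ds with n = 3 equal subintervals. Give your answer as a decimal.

-53.4375

Δs = (4.5 − 3)/3 = 0.5.
g(3) = -22, g(3.5) = -30.25, g(4) = -40, g(4.5) = -51.25.
T_3 = (Δs/2)·[g(s_0) + 2g(s_1) + 2g(s_2) + g(s_3)].
Sum = -53.4375.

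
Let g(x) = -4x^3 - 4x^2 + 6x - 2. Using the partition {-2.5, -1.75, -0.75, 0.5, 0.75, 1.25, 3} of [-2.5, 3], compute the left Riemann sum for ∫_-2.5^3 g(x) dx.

Subinterval widths: 0.75, 1, 1.25, 0.25, 0.5, 1.75.
Left endpoints: -2.5, -1.75, -0.75, 0.5, 0.75, 1.25.
g(-2.5) = 20.5, g(-1.75) = -3.3125, g(-0.75) = -7.0625, g(0.5) = -0.5, g(0.75) = -1.4375, g(1.25) = -8.5625.
Sum = Σ Δx_i · g(x_i).
Sum = -12.59375.

-12.59375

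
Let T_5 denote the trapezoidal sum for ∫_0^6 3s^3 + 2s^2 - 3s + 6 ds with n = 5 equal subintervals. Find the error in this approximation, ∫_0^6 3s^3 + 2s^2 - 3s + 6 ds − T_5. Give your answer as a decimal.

-41.76

Exact integral: ∫_0^6 f(s) ds = 1098.
T_5 = 1139.76.
Error = 1098 − 1139.76 = -41.76.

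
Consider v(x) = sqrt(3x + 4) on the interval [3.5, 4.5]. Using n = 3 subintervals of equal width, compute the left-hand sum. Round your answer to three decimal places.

3.936

Δx = (4.5 − 3.5)/3 = 1/3.
Left endpoints: 3.5, 23/6, 25/6.
v(3.5) ≈ 3.808, v(23/6) ≈ 3.937, v(25/6) ≈ 4.062.
Sum = Δx · [v(3.5) + v(23/6) + v(25/6)].
Sum ≈ 3.936.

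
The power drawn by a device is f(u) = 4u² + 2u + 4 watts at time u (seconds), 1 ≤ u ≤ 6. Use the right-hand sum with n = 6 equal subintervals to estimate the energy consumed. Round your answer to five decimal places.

406.48148

Δu = (6 − 1)/6 = 5/6.
Right endpoints: 11/6, 8/3, 3.5, 13/3, 31/6, 6.
f(11/6) = 190/9, f(8/3) = 340/9, f(3.5) = 60, f(13/3) = 790/9, f(31/6) = 1090/9, f(6) = 160.
Sum = Δu · [f(11/6) + f(8/3) + f(3.5) + ...].
Sum ≈ 406.48148.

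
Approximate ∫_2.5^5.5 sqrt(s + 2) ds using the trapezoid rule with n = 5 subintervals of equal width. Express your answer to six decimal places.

Δs = (5.5 − 2.5)/5 = 0.6.
f(2.5) ≈ 2.121320, f(3.1) ≈ 2.258318, f(3.7) ≈ 2.387467, f(4.3) ≈ 2.509980, f(4.9) ≈ 2.626785, f(5.5) ≈ 2.738613.
T_5 = (Δs/2)·[f(s_0) + 2f(s_1) + ... + 2f(s_{4}) + f(s_5)].
Sum ≈ 7.327510.

7.327510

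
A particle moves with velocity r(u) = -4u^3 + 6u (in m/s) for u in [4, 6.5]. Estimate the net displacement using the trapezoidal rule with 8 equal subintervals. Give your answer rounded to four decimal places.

-1452.8760

Δu = (6.5 − 4)/8 = 0.3125.
r(4) = -232, r(4.3125) = -302013/1024, r(4.625) = -367.9765625, r(4.9375) = -462703/1024, r(5.25) = -547.3125, r(5.5625) = -670793/1024, r(5.875) = -775.8671875, r(6.1875) = -932283/1024, r(6.5) = -1059.5.
T_8 = (Δu/2)·[r(u_0) + 2r(u_1) + ... + 2r(u_{7}) + r(u_8)].
Sum ≈ -1452.8760.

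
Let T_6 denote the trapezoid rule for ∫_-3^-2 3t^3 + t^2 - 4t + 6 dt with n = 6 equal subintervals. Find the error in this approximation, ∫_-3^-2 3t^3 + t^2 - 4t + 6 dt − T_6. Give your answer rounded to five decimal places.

0.09954

Exact integral: ∫_-3^-2 f(t) dt ≈ -26.4166667.
T_6 ≈ -26.5162037.
Error ≈ -26.4166667 − (-26.5162037) ≈ 0.09954.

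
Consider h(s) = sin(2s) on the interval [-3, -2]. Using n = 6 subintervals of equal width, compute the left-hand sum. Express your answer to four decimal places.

Δs = (-2 − (-3))/6 = 1/6.
Left endpoints: -3, -17/6, -8/3, -2.5, -7/3, -13/6.
h(-3) ≈ 0.2794, h(-17/6) ≈ 0.5782, h(-8/3) ≈ 0.8133, h(-2.5) ≈ 0.9589, h(-7/3) ≈ 0.9990, h(-13/6) ≈ 0.9290.
Sum = Δs · [h(-3) + h(-17/6) + h(-8/3) + ...].
Sum ≈ 0.7596.

0.7596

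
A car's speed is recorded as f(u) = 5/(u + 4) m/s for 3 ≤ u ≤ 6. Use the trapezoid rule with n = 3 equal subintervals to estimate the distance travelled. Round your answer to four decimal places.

1.7877

Δu = (6 − 3)/3 = 1.
f(3) = 5/7, f(4) = 0.625, f(5) = 5/9, f(6) = 0.5.
T_3 = (Δu/2)·[f(u_0) + 2f(u_1) + 2f(u_2) + f(u_3)].
Sum ≈ 1.7877.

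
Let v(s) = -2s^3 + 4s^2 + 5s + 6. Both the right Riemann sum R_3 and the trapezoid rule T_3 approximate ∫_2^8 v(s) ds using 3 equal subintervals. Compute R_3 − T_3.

R_3 = -2024.
T_3 = -1286.
R_3 − T_3 = -738.

-738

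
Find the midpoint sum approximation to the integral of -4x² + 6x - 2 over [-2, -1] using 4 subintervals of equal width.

-20.3125

Δx = (-1 − (-2))/4 = 0.25.
Midpoints: -1.875, -1.625, -1.375, -1.125.
f(-1.875) = -27.3125, f(-1.625) = -22.3125, f(-1.375) = -17.8125, f(-1.125) = -13.8125.
Sum = Δx · [f(-1.875) + f(-1.625) + f(-1.375) + f(-1.125)].
Sum = -20.3125.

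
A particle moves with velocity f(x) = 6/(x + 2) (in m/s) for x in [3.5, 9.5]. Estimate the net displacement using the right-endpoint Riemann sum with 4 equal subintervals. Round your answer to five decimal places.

Δx = (9.5 − 3.5)/4 = 1.5.
Right endpoints: 5, 6.5, 8, 9.5.
f(5) = 6/7, f(6.5) = 12/17, f(8) = 0.6, f(9.5) = 12/23.
Sum = Δx · [f(5) + f(6.5) + f(8) + f(9.5)].
Sum ≈ 4.02715.

4.02715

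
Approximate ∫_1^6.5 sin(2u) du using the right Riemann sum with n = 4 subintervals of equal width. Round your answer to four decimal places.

-0.5168

Δu = (6.5 − 1)/4 = 1.375.
Right endpoints: 2.375, 3.75, 5.125, 6.5.
f(2.375) ≈ -0.9993, f(3.75) ≈ 0.9380, f(5.125) ≈ -0.7347, f(6.5) ≈ 0.4202.
Sum = Δu · [f(2.375) + f(3.75) + f(5.125) + f(6.5)].
Sum ≈ -0.5168.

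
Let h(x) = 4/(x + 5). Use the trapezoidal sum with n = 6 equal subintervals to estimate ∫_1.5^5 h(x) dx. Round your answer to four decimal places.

Δx = (5 − 1.5)/6 = 7/12.
h(1.5) = 8/13, h(25/12) = 48/85, h(8/3) = 12/23, h(3.25) = 16/33, h(23/6) = 24/53, h(53/12) = 48/113, h(5) = 0.4.
T_6 = (Δx/2)·[h(x_0) + 2h(x_1) + ... + 2h(x_{5}) + h(x_6)].
Sum ≈ 1.7247.

1.7247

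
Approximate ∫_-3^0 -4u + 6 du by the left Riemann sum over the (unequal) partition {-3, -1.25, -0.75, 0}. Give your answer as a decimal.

Subinterval widths: 1.75, 0.5, 0.75.
Left endpoints: -3, -1.25, -0.75.
f(-3) = 18, f(-1.25) = 11, f(-0.75) = 9.
Sum = Σ Δu_i · f(u_i).
Sum = 43.75.

43.75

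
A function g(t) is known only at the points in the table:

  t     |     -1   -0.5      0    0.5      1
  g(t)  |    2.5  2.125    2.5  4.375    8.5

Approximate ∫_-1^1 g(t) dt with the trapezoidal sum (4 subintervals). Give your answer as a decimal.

7.25

Δt = 0.5.
T_4 = (0.5/2)·[2.5 + 2·2.125 + 2·2.5 + 2·4.375 + 8.5] = 7.25.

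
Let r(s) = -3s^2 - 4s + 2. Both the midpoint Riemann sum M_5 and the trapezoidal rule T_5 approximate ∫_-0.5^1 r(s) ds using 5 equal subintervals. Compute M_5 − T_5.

0.10125

M_5 = 0.40875.
T_5 = 0.3075.
M_5 − T_5 = 0.10125.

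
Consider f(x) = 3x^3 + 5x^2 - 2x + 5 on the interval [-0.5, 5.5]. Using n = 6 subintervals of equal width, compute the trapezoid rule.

Δx = (5.5 − (-0.5))/6 = 1.
f(-0.5) = 6.875, f(0.5) = 5.625, f(1.5) = 23.375, f(2.5) = 78.125, f(3.5) = 187.875, f(4.5) = 370.625, f(5.5) = 644.375.
T_6 = (Δx/2)·[f(x_0) + 2f(x_1) + ... + 2f(x_{5}) + f(x_6)].
Sum = 991.25.

991.25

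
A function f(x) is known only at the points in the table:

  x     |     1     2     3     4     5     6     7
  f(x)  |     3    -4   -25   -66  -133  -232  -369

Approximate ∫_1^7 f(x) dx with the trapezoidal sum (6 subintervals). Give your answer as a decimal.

-643

Δx = 1.
T_6 = (1/2)·[3 + 2·(-4) + 2·(-25) + 2·(-66) + 2·(-133) + 2·(-232) + (-369)] = -643.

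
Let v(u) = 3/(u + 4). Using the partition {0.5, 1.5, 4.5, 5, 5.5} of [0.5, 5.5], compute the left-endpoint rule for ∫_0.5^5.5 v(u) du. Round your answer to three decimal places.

Subinterval widths: 1, 3, 0.5, 0.5.
Left endpoints: 0.5, 1.5, 4.5, 5.
v(0.5) = 2/3, v(1.5) = 6/11, v(4.5) = 6/17, v(5) = 1/3.
Sum = Σ Δu_i · v(u_i).
Sum ≈ 2.646.

2.646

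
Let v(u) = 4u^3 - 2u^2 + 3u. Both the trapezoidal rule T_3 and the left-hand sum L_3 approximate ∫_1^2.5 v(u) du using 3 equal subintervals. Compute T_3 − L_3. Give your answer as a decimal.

13.125

T_3 = 37.375.
L_3 = 24.25.
T_3 − L_3 = 13.125.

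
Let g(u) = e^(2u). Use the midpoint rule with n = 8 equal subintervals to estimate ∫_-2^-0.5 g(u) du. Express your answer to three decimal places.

Δu = (-0.5 − (-2))/8 = 0.1875.
Midpoints: -1.90625, -1.71875, -1.53125, -1.34375, -1.15625, -0.96875, -0.78125, -0.59375.
g(-1.90625) ≈ 0.022, g(-1.71875) ≈ 0.032, g(-1.53125) ≈ 0.047, g(-1.34375) ≈ 0.068, g(-1.15625) ≈ 0.099, g(-0.96875) ≈ 0.144, g(-0.78125) ≈ 0.210, g(-0.59375) ≈ 0.305.
Sum = Δu · [g(-1.90625) + g(-1.71875) + g(-1.53125) + ...].
Sum ≈ 0.174.

0.174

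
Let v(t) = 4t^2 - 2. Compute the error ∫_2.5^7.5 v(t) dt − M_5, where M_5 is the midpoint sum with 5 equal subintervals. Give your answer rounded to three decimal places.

Exact integral: ∫_2.5^7.5 v(t) dt ≈ 531.66667.
M_5 = 530.
Error ≈ 531.66667 − 530 ≈ 1.667.

1.667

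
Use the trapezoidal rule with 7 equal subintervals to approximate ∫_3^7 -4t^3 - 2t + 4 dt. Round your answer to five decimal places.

-2357.06122

Δt = (7 − 3)/7 = 4/7.
f(3) = -110, f(25/7) = -63578/343, f(29/7) = -99026/343, f(33/7) = -145610/343, f(37/7) = -204866/343, f(41/7) = -278330/343, f(45/7) = -367538/343, f(7) = -1382.
T_7 = (Δt/2)·[f(t_0) + 2f(t_1) + ... + 2f(t_{6}) + f(t_7)].
Sum ≈ -2357.06122.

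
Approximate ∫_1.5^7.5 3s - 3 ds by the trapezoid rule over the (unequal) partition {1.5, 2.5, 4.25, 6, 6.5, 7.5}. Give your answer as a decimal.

63

Subinterval widths: 1, 1.75, 1.75, 0.5, 1.
f(1.5) = 1.5, f(2.5) = 4.5, f(4.25) = 9.75, f(6) = 15, f(6.5) = 16.5, f(7.5) = 19.5.
On each subinterval the trapezoid contributes (Δs_i/2)·[f(s_{i-1}) + f(s_i)].
Sum = 63.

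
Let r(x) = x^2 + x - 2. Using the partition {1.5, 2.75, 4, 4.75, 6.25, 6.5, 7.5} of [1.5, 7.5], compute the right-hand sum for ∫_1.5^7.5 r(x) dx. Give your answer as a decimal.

190.28125

Subinterval widths: 1.25, 1.25, 0.75, 1.5, 0.25, 1.
Right endpoints: 2.75, 4, 4.75, 6.25, 6.5, 7.5.
r(2.75) = 8.3125, r(4) = 18, r(4.75) = 25.3125, r(6.25) = 43.3125, r(6.5) = 46.75, r(7.5) = 61.75.
Sum = Σ Δx_i · r(x_i).
Sum = 190.28125.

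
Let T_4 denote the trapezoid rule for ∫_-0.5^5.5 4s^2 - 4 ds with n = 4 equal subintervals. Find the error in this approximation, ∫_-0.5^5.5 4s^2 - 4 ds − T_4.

Exact integral: ∫_-0.5^5.5 f(s) ds = 198.
T_4 = 207.
Error = 198 − 207 = -9.

-9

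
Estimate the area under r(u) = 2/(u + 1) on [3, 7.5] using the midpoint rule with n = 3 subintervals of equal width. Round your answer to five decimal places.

Δu = (7.5 − 3)/3 = 1.5.
Midpoints: 3.75, 5.25, 6.75.
r(3.75) = 8/19, r(5.25) = 0.32, r(6.75) = 8/31.
Sum = Δu · [r(3.75) + r(5.25) + r(6.75)].
Sum ≈ 1.49868.

1.49868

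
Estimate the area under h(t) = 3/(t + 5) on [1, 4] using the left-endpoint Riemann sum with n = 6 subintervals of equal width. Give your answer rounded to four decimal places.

1.2590

Δt = (4 − 1)/6 = 0.5.
Left endpoints: 1, 1.5, 2, 2.5, 3, 3.5.
h(1) = 0.5, h(1.5) = 6/13, h(2) = 3/7, h(2.5) = 0.4, h(3) = 0.375, h(3.5) = 6/17.
Sum = Δt · [h(1) + h(1.5) + h(2) + ...].
Sum ≈ 1.2590.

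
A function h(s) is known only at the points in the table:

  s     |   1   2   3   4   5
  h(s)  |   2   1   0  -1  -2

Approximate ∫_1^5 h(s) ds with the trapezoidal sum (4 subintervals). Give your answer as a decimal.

0

Δs = 1.
T_4 = (1/2)·[2 + 2·1 + 2·0 + 2·(-1) + (-2)] = 0.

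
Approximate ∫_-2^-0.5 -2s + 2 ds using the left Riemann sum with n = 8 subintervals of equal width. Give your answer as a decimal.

7.03125

Δs = (-0.5 − (-2))/8 = 0.1875.
Left endpoints: -2, -1.8125, -1.625, -1.4375, -1.25, -1.0625, -0.875, -0.6875.
f(-2) = 6, f(-1.8125) = 5.625, f(-1.625) = 5.25, f(-1.4375) = 4.875, f(-1.25) = 4.5, f(-1.0625) = 4.125, f(-0.875) = 3.75, f(-0.6875) = 3.375.
Sum = Δs · [f(-2) + f(-1.8125) + f(-1.625) + ...].
Sum = 7.03125.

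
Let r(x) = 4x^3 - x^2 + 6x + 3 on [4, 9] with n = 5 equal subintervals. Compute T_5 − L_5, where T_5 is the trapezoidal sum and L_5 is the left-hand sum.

1312.5

T_5 = 6357.5.
L_5 = 5045.
T_5 − L_5 = 1312.5.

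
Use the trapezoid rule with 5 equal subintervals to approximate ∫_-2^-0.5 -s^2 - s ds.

-0.7725

Δs = (-0.5 − (-2))/5 = 0.3.
f(-2) = -2, f(-1.7) = -1.19, f(-1.4) = -0.56, f(-1.1) = -0.11, f(-0.8) = 0.16, f(-0.5) = 0.25.
T_5 = (Δs/2)·[f(s_0) + 2f(s_1) + ... + 2f(s_{4}) + f(s_5)].
Sum = -0.7725.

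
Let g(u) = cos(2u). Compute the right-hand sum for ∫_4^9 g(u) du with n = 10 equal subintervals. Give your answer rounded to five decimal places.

Δu = (9 − 4)/10 = 0.5.
Right endpoints: 4.5, 5, 5.5, 6, 6.5, 7, 7.5, 8, 8.5, 9.
g(4.5) ≈ -0.91113, g(5) ≈ -0.83907, g(5.5) ≈ 0.00443, g(6) ≈ 0.84385, g(6.5) ≈ 0.90745, g(7) ≈ 0.13674, g(7.5) ≈ -0.75969, g(8) ≈ -0.95766, g(8.5) ≈ -0.27516, g(9) ≈ 0.66032.
Sum = Δu · [g(4.5) + g(5) + g(5.5) + ...].
Sum ≈ -0.59497.

-0.59497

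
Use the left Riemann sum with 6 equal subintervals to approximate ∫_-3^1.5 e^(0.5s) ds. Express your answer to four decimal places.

Δs = (1.5 − (-3))/6 = 0.75.
Left endpoints: -3, -2.25, -1.5, -0.75, 0, 0.75.
f(-3) ≈ 0.2231, f(-2.25) ≈ 0.3247, f(-1.5) ≈ 0.4724, f(-0.75) ≈ 0.6873, f(0) ≈ 1.0000, f(0.75) ≈ 1.4550.
Sum = Δs · [f(-3) + f(-2.25) + f(-1.5) + ...].
Sum ≈ 3.1218.

3.1218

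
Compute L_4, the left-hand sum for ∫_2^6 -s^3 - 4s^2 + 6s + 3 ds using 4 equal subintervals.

-344

Δs = (6 − 2)/4 = 1.
Left endpoints: 2, 3, 4, 5.
f(2) = -9, f(3) = -42, f(4) = -101, f(5) = -192.
Sum = Δs · [f(2) + f(3) + f(4) + f(5)].
Sum = -344.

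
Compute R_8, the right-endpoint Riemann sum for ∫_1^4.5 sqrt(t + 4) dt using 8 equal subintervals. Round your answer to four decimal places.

Δt = (4.5 − 1)/8 = 0.4375.
Right endpoints: 1.4375, 1.875, 2.3125, 2.75, 3.1875, 3.625, 4.0625, 4.5.
f(1.4375) ≈ 2.3318, f(1.875) ≈ 2.4238, f(2.3125) ≈ 2.5125, f(2.75) ≈ 2.5981, f(3.1875) ≈ 2.6810, f(3.625) ≈ 2.7613, f(4.0625) ≈ 2.8395, f(4.5) ≈ 2.9155.
Sum = Δt · [f(1.4375) + f(1.875) + f(2.3125) + ...].
Sum ≈ 9.2153.

9.2153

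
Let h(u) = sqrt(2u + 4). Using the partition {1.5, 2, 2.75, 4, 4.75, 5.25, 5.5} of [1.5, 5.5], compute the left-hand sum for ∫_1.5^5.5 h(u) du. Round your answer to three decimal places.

Subinterval widths: 0.5, 0.75, 1.25, 0.75, 0.5, 0.25.
Left endpoints: 1.5, 2, 2.75, 4, 4.75, 5.25.
h(1.5) ≈ 2.646, h(2) ≈ 2.828, h(2.75) ≈ 3.082, h(4) ≈ 3.464, h(4.75) ≈ 3.674, h(5.25) ≈ 3.808.
Sum = Σ Δu_i · h(u_i).
Sum ≈ 12.684.

12.684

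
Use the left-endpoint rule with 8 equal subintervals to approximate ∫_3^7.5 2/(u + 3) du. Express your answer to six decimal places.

Δu = (7.5 − 3)/8 = 0.5625.
Left endpoints: 3, 3.5625, 4.125, 4.6875, 5.25, 5.8125, 6.375, 6.9375.
f(3) = 1/3, f(3.5625) = 32/105, f(4.125) = 16/57, f(4.6875) = 32/123, f(5.25) = 8/33, f(5.8125) = 32/141, f(6.375) = 16/75, f(6.9375) = 32/159.
Sum = Δu · [f(3) + f(3.5625) + f(4.125) + ...].
Sum ≈ 1.160396.

1.160396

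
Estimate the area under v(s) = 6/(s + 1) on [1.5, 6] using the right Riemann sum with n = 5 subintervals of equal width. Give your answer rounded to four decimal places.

5.5392

Δs = (6 − 1.5)/5 = 0.9.
Right endpoints: 2.4, 3.3, 4.2, 5.1, 6.
v(2.4) = 30/17, v(3.3) = 60/43, v(4.2) = 15/13, v(5.1) = 60/61, v(6) = 6/7.
Sum = Δs · [v(2.4) + v(3.3) + v(4.2) + v(5.1) + v(6)].
Sum ≈ 5.5392.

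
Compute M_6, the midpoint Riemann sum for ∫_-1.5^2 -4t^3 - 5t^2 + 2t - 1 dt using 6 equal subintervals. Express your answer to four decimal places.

Δt = (2 − (-1.5))/6 = 7/12.
Midpoints: -29/24, -0.625, -1/24, 13/24, 1.125, 41/24.
f(-29/24) = -12649/3456, f(-0.625) = -3.2265625, f(-1/24) = -3773/3456, f(13/24) = -6979/3456, f(1.125) = -10.7734375, f(41/24) = -110999/3456.
Sum = Δt · [f(-29/24) + f(-0.625) + f(-1/24) + ...].
Sum ≈ -30.8519.

-30.8519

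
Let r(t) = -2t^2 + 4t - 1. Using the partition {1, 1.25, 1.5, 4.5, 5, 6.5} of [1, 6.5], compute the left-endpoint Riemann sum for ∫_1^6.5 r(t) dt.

Subinterval widths: 0.25, 0.25, 3, 0.5, 1.5.
Left endpoints: 1, 1.25, 1.5, 4.5, 5.
r(1) = 1, r(1.25) = 0.875, r(1.5) = 0.5, r(4.5) = -23.5, r(5) = -31.
Sum = Σ Δt_i · r(t_i).
Sum = -56.28125.

-56.28125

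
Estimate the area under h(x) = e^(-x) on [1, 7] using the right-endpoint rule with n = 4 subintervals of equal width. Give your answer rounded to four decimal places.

0.1581

Δx = (7 − 1)/4 = 1.5.
Right endpoints: 2.5, 4, 5.5, 7.
h(2.5) ≈ 0.0821, h(4) ≈ 0.0183, h(5.5) ≈ 0.0041, h(7) ≈ 0.0009.
Sum = Δx · [h(2.5) + h(4) + h(5.5) + h(7)].
Sum ≈ 0.1581.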